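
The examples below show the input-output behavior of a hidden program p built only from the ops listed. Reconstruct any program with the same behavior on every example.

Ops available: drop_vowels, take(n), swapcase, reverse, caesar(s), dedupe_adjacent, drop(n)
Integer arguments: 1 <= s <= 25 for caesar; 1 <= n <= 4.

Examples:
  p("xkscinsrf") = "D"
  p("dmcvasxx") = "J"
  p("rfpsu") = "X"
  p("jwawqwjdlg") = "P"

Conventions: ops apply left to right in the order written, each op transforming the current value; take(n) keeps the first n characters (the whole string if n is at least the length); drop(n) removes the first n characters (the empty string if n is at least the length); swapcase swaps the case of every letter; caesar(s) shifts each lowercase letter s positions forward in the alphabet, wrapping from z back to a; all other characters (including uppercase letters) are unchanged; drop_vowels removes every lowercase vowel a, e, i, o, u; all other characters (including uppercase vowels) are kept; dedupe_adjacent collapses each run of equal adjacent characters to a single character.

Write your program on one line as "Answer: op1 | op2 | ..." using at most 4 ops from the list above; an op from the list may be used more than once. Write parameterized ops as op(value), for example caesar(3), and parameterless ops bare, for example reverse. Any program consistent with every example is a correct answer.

take(1) | caesar(6) | swapcase

Check, running the answer program on each example:
  "xkscinsrf" -> "x" -> "d" -> "D"
  "dmcvasxx" -> "d" -> "j" -> "J"
  "rfpsu" -> "r" -> "x" -> "X"
  "jwawqwjdlg" -> "j" -> "p" -> "P"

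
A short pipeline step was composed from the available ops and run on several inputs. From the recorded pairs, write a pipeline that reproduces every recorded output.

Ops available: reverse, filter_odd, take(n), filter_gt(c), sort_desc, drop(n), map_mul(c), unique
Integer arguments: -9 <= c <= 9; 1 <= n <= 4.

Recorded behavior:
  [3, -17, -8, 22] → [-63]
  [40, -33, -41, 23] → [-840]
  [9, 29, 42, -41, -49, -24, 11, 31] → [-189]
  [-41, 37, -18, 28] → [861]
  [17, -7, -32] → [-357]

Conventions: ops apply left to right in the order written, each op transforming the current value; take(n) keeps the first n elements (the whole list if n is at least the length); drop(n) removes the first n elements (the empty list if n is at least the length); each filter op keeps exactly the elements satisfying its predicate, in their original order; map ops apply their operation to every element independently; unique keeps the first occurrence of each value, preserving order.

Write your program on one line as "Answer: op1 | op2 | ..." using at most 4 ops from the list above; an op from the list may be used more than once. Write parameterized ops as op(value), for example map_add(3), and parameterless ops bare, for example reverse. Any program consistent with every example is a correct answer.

map_mul(7) | map_mul(-3) | take(1)

Check, running the answer program on each example:
  [3, -17, -8, 22] -> [21, -119, -56, 154] -> [-63, 357, 168, -462] -> [-63]
  [40, -33, -41, 23] -> [280, -231, -287, 161] -> [-840, 693, 861, -483] -> [-840]
  [9, 29, 42, -41, -49, -24, 11, 31] -> [63, 203, 294, -287, -343, -168, 77, 217] -> [-189, -609, -882, 861, 1029, 504, -231, -651] -> [-189]
  [-41, 37, -18, 28] -> [-287, 259, -126, 196] -> [861, -777, 378, -588] -> [861]
  [17, -7, -32] -> [119, -49, -224] -> [-357, 147, 672] -> [-357]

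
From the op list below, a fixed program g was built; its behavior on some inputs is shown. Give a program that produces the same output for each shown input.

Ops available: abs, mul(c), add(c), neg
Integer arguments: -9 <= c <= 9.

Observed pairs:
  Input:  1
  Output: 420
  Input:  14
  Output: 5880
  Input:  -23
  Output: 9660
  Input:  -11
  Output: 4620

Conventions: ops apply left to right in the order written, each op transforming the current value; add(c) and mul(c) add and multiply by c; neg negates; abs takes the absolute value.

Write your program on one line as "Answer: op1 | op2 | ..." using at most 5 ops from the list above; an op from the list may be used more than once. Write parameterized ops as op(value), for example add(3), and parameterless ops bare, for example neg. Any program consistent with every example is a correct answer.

mul(-2) | mul(7) | mul(5) | mul(6) | abs

Check, running the answer program on each example:
  1 -> -2 -> -14 -> -70 -> -420 -> 420
  14 -> -28 -> -196 -> -980 -> -5880 -> 5880
  -23 -> 46 -> 322 -> 1610 -> 9660 -> 9660
  -11 -> 22 -> 154 -> 770 -> 4620 -> 4620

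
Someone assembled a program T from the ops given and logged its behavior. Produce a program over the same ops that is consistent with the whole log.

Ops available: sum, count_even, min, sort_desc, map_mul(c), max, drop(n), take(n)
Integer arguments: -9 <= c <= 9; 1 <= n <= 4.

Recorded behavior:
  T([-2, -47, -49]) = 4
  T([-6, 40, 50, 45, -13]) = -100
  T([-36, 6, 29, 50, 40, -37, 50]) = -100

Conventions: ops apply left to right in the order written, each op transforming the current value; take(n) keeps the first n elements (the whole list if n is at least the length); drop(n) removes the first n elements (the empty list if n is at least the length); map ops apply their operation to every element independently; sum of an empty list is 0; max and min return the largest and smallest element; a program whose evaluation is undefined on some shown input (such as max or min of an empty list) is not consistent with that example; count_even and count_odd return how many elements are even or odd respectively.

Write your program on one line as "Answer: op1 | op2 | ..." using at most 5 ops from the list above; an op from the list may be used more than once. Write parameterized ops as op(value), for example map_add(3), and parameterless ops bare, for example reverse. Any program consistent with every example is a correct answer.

sort_desc | map_mul(-2) | take(4) | min

Check, running the answer program on each example:
  [-2, -47, -49] -> [-2, -47, -49] -> [4, 94, 98] -> [4, 94, 98] -> 4
  [-6, 40, 50, 45, -13] -> [50, 45, 40, -6, -13] -> [-100, -90, -80, 12, 26] -> [-100, -90, -80, 12] -> -100
  [-36, 6, 29, 50, 40, -37, 50] -> [50, 50, 40, 29, 6, -36, -37] -> [-100, -100, -80, -58, -12, 72, 74] -> [-100, -100, -80, -58] -> -100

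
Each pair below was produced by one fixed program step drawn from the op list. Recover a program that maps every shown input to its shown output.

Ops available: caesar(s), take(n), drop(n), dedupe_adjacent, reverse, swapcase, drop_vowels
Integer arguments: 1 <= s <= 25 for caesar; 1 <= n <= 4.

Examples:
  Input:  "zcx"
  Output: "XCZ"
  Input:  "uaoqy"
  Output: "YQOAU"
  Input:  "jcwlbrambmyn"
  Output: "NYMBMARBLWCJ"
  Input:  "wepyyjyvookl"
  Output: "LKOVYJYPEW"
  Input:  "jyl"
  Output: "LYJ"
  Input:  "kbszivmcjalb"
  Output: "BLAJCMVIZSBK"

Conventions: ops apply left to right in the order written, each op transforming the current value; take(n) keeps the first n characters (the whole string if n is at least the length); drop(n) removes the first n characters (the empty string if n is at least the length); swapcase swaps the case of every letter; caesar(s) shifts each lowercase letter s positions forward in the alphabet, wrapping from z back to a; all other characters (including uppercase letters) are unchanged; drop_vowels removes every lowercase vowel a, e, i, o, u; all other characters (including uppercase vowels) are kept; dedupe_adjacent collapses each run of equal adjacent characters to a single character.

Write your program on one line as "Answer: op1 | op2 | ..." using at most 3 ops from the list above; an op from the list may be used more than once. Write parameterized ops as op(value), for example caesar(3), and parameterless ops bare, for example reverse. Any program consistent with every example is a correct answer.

reverse | swapcase | dedupe_adjacent

Check, running the answer program on each example:
  "zcx" -> "xcz" -> "XCZ" -> "XCZ"
  "uaoqy" -> "yqoau" -> "YQOAU" -> "YQOAU"
  "jcwlbrambmyn" -> "nymbmarblwcj" -> "NYMBMARBLWCJ" -> "NYMBMARBLWCJ"
  "wepyyjyvookl" -> "lkoovyjyypew" -> "LKOOVYJYYPEW" -> "LKOVYJYPEW"
  "jyl" -> "lyj" -> "LYJ" -> "LYJ"
  "kbszivmcjalb" -> "blajcmvizsbk" -> "BLAJCMVIZSBK" -> "BLAJCMVIZSBK"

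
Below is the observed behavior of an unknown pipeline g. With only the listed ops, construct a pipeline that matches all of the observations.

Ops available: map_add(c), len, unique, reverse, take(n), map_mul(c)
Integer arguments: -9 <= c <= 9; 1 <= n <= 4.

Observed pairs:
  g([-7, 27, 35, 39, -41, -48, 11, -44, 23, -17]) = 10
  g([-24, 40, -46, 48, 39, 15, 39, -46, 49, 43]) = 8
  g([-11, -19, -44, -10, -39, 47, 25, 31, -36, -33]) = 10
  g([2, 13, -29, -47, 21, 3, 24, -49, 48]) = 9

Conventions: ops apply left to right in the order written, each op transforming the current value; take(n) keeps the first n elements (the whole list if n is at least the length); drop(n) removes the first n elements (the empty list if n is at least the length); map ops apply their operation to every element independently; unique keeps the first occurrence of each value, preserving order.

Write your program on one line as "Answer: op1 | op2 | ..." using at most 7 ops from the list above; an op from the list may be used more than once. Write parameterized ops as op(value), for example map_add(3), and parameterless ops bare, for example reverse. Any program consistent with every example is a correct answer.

map_mul(-1) | unique | map_mul(4) | reverse | map_mul(7) | len

Check, running the answer program on each example:
  [-7, 27, 35, 39, -41, -48, 11, -44, 23, -17] -> [7, -27, -35, -39, 41, 48, -11, 44, -23, 17] -> [7, -27, -35, -39, 41, 48, -11, 44, -23, 17] -> [28, -108, -140, -156, 164, 192, -44, 176, -92, 68] -> [68, -92, 176, -44, 192, 164, -156, -140, -108, 28] -> [476, -644, 1232, -308, 1344, 1148, -1092, -980, -756, 196] -> 10
  [-24, 40, -46, 48, 39, 15, 39, -46, 49, 43] -> [24, -40, 46, -48, -39, -15, -39, 46, -49, -43] -> [24, -40, 46, -48, -39, -15, -49, -43] -> [96, -160, 184, -192, -156, -60, -196, -172] -> [-172, -196, -60, -156, -192, 184, -160, 96] -> [-1204, -1372, -420, -1092, -1344, 1288, -1120, 672] -> 8
  [-11, -19, -44, -10, -39, 47, 25, 31, -36, -33] -> [11, 19, 44, 10, 39, -47, -25, -31, 36, 33] -> [11, 19, 44, 10, 39, -47, -25, -31, 36, 33] -> [44, 76, 176, 40, 156, -188, -100, -124, 144, 132] -> [132, 144, -124, -100, -188, 156, 40, 176, 76, 44] -> [924, 1008, -868, -700, -1316, 1092, 280, 1232, 532, 308] -> 10
  [2, 13, -29, -47, 21, 3, 24, -49, 48] -> [-2, -13, 29, 47, -21, -3, -24, 49, -48] -> [-2, -13, 29, 47, -21, -3, -24, 49, -48] -> [-8, -52, 116, 188, -84, -12, -96, 196, -192] -> [-192, 196, -96, -12, -84, 188, 116, -52, -8] -> [-1344, 1372, -672, -84, -588, 1316, 812, -364, -56] -> 9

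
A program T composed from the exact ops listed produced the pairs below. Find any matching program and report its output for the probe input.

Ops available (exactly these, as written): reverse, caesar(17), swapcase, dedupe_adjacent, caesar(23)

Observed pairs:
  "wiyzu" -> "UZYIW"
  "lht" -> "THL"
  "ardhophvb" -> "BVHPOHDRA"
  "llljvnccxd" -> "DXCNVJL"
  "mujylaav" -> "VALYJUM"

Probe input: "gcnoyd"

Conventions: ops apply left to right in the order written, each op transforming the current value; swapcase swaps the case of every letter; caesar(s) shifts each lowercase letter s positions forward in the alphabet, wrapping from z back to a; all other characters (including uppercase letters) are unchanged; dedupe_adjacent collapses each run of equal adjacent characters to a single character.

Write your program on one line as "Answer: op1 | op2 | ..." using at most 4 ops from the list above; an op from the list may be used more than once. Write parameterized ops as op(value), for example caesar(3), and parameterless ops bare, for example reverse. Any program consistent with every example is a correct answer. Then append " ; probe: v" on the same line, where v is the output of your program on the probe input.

swapcase | reverse | dedupe_adjacent ; probe: "DYONCG"

Check, running the answer program on each example:
  "wiyzu" -> "WIYZU" -> "UZYIW" -> "UZYIW"
  "lht" -> "LHT" -> "THL" -> "THL"
  "ardhophvb" -> "ARDHOPHVB" -> "BVHPOHDRA" -> "BVHPOHDRA"
  "llljvnccxd" -> "LLLJVNCCXD" -> "DXCCNVJLLL" -> "DXCNVJL"
  "mujylaav" -> "MUJYLAAV" -> "VAALYJUM" -> "VALYJUM"
  probe: "gcnoyd" -> "GCNOYD" -> "DYONCG" -> "DYONCG"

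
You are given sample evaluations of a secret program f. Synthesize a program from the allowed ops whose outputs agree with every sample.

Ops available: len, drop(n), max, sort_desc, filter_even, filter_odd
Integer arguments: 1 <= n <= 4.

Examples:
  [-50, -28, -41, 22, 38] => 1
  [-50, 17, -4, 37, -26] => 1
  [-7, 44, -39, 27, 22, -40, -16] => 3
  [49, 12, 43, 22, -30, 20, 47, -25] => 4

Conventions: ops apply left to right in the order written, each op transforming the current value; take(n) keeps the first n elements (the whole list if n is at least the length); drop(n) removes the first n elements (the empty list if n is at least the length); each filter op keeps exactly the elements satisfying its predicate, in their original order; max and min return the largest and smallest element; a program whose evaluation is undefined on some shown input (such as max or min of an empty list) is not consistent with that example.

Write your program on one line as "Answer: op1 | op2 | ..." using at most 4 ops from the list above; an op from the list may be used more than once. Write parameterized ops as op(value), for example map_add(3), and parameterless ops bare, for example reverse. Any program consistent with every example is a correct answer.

drop(4) | sort_desc | len

Check, running the answer program on each example:
  [-50, -28, -41, 22, 38] -> [38] -> [38] -> 1
  [-50, 17, -4, 37, -26] -> [-26] -> [-26] -> 1
  [-7, 44, -39, 27, 22, -40, -16] -> [22, -40, -16] -> [22, -16, -40] -> 3
  [49, 12, 43, 22, -30, 20, 47, -25] -> [-30, 20, 47, -25] -> [47, 20, -25, -30] -> 4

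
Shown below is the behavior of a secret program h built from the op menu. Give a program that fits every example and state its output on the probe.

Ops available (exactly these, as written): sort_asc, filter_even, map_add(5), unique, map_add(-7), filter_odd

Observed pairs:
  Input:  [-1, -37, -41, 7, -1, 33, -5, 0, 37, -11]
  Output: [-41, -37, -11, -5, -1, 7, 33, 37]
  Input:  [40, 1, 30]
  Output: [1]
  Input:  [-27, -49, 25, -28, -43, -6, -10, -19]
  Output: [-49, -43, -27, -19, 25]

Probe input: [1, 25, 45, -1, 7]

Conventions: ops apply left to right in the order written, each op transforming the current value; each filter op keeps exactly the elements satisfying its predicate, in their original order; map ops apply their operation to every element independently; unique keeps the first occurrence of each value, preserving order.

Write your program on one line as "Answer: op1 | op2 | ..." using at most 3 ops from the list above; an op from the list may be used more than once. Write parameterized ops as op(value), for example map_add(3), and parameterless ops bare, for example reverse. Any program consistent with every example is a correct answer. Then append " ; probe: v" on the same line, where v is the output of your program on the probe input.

sort_asc | filter_odd | unique ; probe: [-1, 1, 7, 25, 45]

Check, running the answer program on each example:
  [-1, -37, -41, 7, -1, 33, -5, 0, 37, -11] -> [-41, -37, -11, -5, -1, -1, 0, 7, 33, 37] -> [-41, -37, -11, -5, -1, -1, 7, 33, 37] -> [-41, -37, -11, -5, -1, 7, 33, 37]
  [40, 1, 30] -> [1, 30, 40] -> [1] -> [1]
  [-27, -49, 25, -28, -43, -6, -10, -19] -> [-49, -43, -28, -27, -19, -10, -6, 25] -> [-49, -43, -27, -19, 25] -> [-49, -43, -27, -19, 25]
  probe: [1, 25, 45, -1, 7] -> [-1, 1, 7, 25, 45] -> [-1, 1, 7, 25, 45] -> [-1, 1, 7, 25, 45]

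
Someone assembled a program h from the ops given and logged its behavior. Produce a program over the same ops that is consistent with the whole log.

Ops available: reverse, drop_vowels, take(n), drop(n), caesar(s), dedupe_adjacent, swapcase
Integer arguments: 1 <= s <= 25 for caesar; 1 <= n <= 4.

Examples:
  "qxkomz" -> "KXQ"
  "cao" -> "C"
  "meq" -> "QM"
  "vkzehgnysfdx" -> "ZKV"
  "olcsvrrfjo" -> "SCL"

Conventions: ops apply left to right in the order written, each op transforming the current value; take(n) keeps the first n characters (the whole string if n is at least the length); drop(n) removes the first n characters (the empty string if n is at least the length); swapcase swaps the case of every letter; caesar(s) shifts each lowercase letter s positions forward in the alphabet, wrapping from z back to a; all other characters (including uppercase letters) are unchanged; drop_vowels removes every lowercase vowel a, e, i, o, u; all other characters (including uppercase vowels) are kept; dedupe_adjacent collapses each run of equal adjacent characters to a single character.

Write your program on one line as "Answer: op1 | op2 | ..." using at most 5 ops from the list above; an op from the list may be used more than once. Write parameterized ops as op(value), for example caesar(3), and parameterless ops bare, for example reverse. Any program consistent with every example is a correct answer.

take(4) | drop_vowels | reverse | swapcase

Check, running the answer program on each example:
  "qxkomz" -> "qxko" -> "qxk" -> "kxq" -> "KXQ"
  "cao" -> "cao" -> "c" -> "c" -> "C"
  "meq" -> "meq" -> "mq" -> "qm" -> "QM"
  "vkzehgnysfdx" -> "vkze" -> "vkz" -> "zkv" -> "ZKV"
  "olcsvrrfjo" -> "olcs" -> "lcs" -> "scl" -> "SCL"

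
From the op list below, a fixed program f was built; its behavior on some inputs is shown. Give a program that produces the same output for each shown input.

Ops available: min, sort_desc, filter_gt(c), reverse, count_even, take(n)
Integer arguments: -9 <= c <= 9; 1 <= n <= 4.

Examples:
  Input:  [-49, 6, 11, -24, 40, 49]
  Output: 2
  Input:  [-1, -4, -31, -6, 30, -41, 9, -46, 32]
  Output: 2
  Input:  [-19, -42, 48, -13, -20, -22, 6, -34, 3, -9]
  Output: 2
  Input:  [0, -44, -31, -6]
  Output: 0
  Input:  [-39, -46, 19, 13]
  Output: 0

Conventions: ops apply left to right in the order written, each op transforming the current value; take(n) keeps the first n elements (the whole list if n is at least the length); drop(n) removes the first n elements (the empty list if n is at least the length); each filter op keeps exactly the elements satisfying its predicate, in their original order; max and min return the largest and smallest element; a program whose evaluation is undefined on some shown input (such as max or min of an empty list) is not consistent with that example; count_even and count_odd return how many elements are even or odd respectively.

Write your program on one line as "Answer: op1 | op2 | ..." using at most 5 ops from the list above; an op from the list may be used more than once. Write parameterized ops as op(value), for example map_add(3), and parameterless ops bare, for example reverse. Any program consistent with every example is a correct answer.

sort_desc | filter_gt(-2) | filter_gt(-1) | filter_gt(0) | count_even

Check, running the answer program on each example:
  [-49, 6, 11, -24, 40, 49] -> [49, 40, 11, 6, -24, -49] -> [49, 40, 11, 6] -> [49, 40, 11, 6] -> [49, 40, 11, 6] -> 2
  [-1, -4, -31, -6, 30, -41, 9, -46, 32] -> [32, 30, 9, -1, -4, -6, -31, -41, -46] -> [32, 30, 9, -1] -> [32, 30, 9] -> [32, 30, 9] -> 2
  [-19, -42, 48, -13, -20, -22, 6, -34, 3, -9] -> [48, 6, 3, -9, -13, -19, -20, -22, -34, -42] -> [48, 6, 3] -> [48, 6, 3] -> [48, 6, 3] -> 2
  [0, -44, -31, -6] -> [0, -6, -31, -44] -> [0] -> [0] -> [] -> 0
  [-39, -46, 19, 13] -> [19, 13, -39, -46] -> [19, 13] -> [19, 13] -> [19, 13] -> 0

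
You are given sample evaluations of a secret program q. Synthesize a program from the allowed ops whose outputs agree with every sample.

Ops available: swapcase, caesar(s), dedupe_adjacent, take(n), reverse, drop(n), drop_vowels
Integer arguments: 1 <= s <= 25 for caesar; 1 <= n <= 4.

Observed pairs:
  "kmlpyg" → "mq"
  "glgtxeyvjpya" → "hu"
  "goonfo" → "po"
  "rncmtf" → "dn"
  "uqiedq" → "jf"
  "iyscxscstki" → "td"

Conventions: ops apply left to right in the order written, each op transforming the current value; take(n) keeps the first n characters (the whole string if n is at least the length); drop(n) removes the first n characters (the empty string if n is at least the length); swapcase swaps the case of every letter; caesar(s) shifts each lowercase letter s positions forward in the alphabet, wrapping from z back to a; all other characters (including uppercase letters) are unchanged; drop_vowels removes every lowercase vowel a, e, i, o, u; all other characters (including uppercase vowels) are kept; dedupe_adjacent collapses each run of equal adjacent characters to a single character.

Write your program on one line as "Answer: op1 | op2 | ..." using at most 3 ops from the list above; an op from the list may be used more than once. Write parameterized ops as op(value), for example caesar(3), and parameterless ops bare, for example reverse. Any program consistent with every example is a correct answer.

take(4) | caesar(1) | drop(2)

Check, running the answer program on each example:
  "kmlpyg" -> "kmlp" -> "lnmq" -> "mq"
  "glgtxeyvjpya" -> "glgt" -> "hmhu" -> "hu"
  "goonfo" -> "goon" -> "hppo" -> "po"
  "rncmtf" -> "rncm" -> "sodn" -> "dn"
  "uqiedq" -> "uqie" -> "vrjf" -> "jf"
  "iyscxscstki" -> "iysc" -> "jztd" -> "td"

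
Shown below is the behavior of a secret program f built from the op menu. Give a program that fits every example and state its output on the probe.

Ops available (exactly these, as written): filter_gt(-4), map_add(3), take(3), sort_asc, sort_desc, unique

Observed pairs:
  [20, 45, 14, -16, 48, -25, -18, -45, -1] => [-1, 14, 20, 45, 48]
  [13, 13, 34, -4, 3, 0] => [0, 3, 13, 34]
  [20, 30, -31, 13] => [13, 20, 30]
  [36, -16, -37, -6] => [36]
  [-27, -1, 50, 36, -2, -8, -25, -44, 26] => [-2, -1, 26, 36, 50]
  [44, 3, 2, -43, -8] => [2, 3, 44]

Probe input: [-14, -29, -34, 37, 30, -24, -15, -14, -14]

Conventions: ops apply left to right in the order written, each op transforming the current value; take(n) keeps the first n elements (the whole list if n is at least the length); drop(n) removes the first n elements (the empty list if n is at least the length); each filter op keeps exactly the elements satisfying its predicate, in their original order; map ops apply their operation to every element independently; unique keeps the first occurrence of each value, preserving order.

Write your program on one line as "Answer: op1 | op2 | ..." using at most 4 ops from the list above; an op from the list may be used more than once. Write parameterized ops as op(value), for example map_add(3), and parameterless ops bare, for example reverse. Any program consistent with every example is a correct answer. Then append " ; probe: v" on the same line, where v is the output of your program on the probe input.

sort_asc | filter_gt(-4) | unique ; probe: [30, 37]

Check, running the answer program on each example:
  [20, 45, 14, -16, 48, -25, -18, -45, -1] -> [-45, -25, -18, -16, -1, 14, 20, 45, 48] -> [-1, 14, 20, 45, 48] -> [-1, 14, 20, 45, 48]
  [13, 13, 34, -4, 3, 0] -> [-4, 0, 3, 13, 13, 34] -> [0, 3, 13, 13, 34] -> [0, 3, 13, 34]
  [20, 30, -31, 13] -> [-31, 13, 20, 30] -> [13, 20, 30] -> [13, 20, 30]
  [36, -16, -37, -6] -> [-37, -16, -6, 36] -> [36] -> [36]
  [-27, -1, 50, 36, -2, -8, -25, -44, 26] -> [-44, -27, -25, -8, -2, -1, 26, 36, 50] -> [-2, -1, 26, 36, 50] -> [-2, -1, 26, 36, 50]
  [44, 3, 2, -43, -8] -> [-43, -8, 2, 3, 44] -> [2, 3, 44] -> [2, 3, 44]
  probe: [-14, -29, -34, 37, 30, -24, -15, -14, -14] -> [-34, -29, -24, -15, -14, -14, -14, 30, 37] -> [30, 37] -> [30, 37]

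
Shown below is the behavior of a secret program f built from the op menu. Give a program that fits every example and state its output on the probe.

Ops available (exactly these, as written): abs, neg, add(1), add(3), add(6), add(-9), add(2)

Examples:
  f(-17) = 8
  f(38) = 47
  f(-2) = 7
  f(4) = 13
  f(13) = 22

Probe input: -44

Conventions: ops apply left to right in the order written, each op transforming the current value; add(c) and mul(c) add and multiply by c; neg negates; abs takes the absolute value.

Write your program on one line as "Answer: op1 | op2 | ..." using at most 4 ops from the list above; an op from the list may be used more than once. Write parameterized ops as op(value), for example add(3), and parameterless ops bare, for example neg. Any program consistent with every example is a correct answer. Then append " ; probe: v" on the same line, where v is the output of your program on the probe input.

neg | add(-9) | abs ; probe: 35

Check, running the answer program on each example:
  -17 -> 17 -> 8 -> 8
  38 -> -38 -> -47 -> 47
  -2 -> 2 -> -7 -> 7
  4 -> -4 -> -13 -> 13
  13 -> -13 -> -22 -> 22
  probe: -44 -> 44 -> 35 -> 35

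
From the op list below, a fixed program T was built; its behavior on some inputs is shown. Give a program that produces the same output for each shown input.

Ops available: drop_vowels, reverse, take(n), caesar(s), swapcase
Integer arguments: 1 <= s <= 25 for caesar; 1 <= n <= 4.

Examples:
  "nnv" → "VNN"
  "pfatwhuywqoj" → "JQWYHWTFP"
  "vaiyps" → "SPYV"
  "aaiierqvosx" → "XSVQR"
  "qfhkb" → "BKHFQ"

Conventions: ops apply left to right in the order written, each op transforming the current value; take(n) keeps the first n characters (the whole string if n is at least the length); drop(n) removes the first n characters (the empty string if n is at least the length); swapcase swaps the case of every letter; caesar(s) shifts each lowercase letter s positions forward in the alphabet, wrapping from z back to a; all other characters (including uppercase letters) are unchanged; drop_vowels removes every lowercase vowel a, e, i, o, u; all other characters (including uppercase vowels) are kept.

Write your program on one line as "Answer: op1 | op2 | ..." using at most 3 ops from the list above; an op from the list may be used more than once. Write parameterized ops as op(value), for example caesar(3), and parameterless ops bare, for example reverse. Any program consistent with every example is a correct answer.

drop_vowels | swapcase | reverse

Check, running the answer program on each example:
  "nnv" -> "nnv" -> "NNV" -> "VNN"
  "pfatwhuywqoj" -> "pftwhywqj" -> "PFTWHYWQJ" -> "JQWYHWTFP"
  "vaiyps" -> "vyps" -> "VYPS" -> "SPYV"
  "aaiierqvosx" -> "rqvsx" -> "RQVSX" -> "XSVQR"
  "qfhkb" -> "qfhkb" -> "QFHKB" -> "BKHFQ"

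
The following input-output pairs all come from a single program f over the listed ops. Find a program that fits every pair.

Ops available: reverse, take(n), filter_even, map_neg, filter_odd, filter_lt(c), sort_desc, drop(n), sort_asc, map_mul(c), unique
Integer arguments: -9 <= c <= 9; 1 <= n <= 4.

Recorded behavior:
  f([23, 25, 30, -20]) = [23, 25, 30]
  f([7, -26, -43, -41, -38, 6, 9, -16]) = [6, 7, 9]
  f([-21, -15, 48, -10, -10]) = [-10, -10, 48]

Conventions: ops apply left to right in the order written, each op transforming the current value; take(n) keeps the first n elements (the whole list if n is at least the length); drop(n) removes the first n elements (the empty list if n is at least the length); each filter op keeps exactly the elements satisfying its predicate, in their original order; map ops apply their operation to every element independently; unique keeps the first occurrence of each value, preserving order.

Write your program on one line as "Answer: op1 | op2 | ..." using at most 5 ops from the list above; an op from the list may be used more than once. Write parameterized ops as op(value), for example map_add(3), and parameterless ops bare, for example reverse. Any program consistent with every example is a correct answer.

sort_desc | take(4) | sort_asc | drop(1)

Check, running the answer program on each example:
  [23, 25, 30, -20] -> [30, 25, 23, -20] -> [30, 25, 23, -20] -> [-20, 23, 25, 30] -> [23, 25, 30]
  [7, -26, -43, -41, -38, 6, 9, -16] -> [9, 7, 6, -16, -26, -38, -41, -43] -> [9, 7, 6, -16] -> [-16, 6, 7, 9] -> [6, 7, 9]
  [-21, -15, 48, -10, -10] -> [48, -10, -10, -15, -21] -> [48, -10, -10, -15] -> [-15, -10, -10, 48] -> [-10, -10, 48]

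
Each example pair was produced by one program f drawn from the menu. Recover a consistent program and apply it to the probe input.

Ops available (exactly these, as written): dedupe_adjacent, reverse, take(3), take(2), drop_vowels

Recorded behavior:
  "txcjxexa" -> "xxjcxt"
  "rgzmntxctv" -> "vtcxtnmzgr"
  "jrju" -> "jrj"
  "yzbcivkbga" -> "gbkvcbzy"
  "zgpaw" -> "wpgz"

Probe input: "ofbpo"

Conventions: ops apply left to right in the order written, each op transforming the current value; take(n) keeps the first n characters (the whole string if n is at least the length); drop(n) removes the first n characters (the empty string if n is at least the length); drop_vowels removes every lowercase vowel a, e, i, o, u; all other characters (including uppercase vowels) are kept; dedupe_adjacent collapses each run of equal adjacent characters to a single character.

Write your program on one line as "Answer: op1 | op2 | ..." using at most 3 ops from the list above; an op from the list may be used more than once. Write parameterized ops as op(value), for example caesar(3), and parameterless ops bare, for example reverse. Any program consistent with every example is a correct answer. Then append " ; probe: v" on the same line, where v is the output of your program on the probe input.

drop_vowels | reverse ; probe: "pbf"

Check, running the answer program on each example:
  "txcjxexa" -> "txcjxx" -> "xxjcxt"
  "rgzmntxctv" -> "rgzmntxctv" -> "vtcxtnmzgr"
  "jrju" -> "jrj" -> "jrj"
  "yzbcivkbga" -> "yzbcvkbg" -> "gbkvcbzy"
  "zgpaw" -> "zgpw" -> "wpgz"
  probe: "ofbpo" -> "fbp" -> "pbf"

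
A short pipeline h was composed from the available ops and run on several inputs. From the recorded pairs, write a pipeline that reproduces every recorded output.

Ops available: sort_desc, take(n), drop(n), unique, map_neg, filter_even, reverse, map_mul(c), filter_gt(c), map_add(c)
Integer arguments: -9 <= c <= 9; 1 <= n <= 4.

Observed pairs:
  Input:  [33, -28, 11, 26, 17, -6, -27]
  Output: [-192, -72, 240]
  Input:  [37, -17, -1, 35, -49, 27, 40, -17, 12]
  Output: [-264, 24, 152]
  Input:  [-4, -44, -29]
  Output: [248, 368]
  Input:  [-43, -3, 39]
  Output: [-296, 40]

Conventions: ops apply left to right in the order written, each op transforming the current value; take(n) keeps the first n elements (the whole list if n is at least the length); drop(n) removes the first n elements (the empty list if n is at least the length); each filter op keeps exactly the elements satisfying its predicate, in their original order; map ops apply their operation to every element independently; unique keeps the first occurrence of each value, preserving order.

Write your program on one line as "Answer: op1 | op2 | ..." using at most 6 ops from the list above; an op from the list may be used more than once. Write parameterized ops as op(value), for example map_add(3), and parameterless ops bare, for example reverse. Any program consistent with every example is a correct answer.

take(4) | map_add(-8) | map_add(6) | drop(1) | sort_desc | map_mul(-8)

Check, running the answer program on each example:
  [33, -28, 11, 26, 17, -6, -27] -> [33, -28, 11, 26] -> [25, -36, 3, 18] -> [31, -30, 9, 24] -> [-30, 9, 24] -> [24, 9, -30] -> [-192, -72, 240]
  [37, -17, -1, 35, -49, 27, 40, -17, 12] -> [37, -17, -1, 35] -> [29, -25, -9, 27] -> [35, -19, -3, 33] -> [-19, -3, 33] -> [33, -3, -19] -> [-264, 24, 152]
  [-4, -44, -29] -> [-4, -44, -29] -> [-12, -52, -37] -> [-6, -46, -31] -> [-46, -31] -> [-31, -46] -> [248, 368]
  [-43, -3, 39] -> [-43, -3, 39] -> [-51, -11, 31] -> [-45, -5, 37] -> [-5, 37] -> [37, -5] -> [-296, 40]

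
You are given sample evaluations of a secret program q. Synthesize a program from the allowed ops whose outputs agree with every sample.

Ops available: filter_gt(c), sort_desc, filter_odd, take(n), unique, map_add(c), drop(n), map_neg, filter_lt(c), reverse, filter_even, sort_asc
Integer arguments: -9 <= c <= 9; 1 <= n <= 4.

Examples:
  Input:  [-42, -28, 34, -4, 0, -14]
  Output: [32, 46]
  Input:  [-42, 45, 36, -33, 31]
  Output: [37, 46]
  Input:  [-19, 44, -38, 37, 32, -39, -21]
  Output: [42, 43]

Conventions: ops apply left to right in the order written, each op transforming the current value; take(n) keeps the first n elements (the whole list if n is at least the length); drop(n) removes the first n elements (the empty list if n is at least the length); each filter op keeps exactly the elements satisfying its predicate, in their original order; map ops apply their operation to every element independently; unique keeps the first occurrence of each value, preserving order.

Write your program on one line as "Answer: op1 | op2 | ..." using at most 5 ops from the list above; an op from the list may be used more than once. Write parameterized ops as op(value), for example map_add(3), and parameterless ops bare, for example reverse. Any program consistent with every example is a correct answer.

sort_asc | take(2) | reverse | map_neg | map_add(4)

Check, running the answer program on each example:
  [-42, -28, 34, -4, 0, -14] -> [-42, -28, -14, -4, 0, 34] -> [-42, -28] -> [-28, -42] -> [28, 42] -> [32, 46]
  [-42, 45, 36, -33, 31] -> [-42, -33, 31, 36, 45] -> [-42, -33] -> [-33, -42] -> [33, 42] -> [37, 46]
  [-19, 44, -38, 37, 32, -39, -21] -> [-39, -38, -21, -19, 32, 37, 44] -> [-39, -38] -> [-38, -39] -> [38, 39] -> [42, 43]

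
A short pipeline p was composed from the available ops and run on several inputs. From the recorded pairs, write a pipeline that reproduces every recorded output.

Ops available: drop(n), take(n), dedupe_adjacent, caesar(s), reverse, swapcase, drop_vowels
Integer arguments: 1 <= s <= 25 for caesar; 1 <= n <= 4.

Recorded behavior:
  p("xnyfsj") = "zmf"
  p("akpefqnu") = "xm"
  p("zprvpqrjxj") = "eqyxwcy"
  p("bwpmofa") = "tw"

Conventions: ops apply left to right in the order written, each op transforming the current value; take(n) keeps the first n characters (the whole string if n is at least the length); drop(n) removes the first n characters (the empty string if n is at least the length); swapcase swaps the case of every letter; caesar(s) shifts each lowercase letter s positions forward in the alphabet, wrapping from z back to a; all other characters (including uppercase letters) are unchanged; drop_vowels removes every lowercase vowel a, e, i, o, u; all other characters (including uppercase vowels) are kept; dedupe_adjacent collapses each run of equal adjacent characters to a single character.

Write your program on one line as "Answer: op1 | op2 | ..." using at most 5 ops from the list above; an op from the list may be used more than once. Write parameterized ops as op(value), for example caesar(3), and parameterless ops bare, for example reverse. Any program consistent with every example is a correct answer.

drop_vowels | caesar(7) | drop(2) | reverse | drop(1)

Check, running the answer program on each example:
  "xnyfsj" -> "xnyfsj" -> "eufmzq" -> "fmzq" -> "qzmf" -> "zmf"
  "akpefqnu" -> "kpfqn" -> "rwmxu" -> "mxu" -> "uxm" -> "xm"
  "zprvpqrjxj" -> "zprvpqrjxj" -> "gwycwxyqeq" -> "ycwxyqeq" -> "qeqyxwcy" -> "eqyxwcy"
  "bwpmofa" -> "bwpmf" -> "idwtm" -> "wtm" -> "mtw" -> "tw"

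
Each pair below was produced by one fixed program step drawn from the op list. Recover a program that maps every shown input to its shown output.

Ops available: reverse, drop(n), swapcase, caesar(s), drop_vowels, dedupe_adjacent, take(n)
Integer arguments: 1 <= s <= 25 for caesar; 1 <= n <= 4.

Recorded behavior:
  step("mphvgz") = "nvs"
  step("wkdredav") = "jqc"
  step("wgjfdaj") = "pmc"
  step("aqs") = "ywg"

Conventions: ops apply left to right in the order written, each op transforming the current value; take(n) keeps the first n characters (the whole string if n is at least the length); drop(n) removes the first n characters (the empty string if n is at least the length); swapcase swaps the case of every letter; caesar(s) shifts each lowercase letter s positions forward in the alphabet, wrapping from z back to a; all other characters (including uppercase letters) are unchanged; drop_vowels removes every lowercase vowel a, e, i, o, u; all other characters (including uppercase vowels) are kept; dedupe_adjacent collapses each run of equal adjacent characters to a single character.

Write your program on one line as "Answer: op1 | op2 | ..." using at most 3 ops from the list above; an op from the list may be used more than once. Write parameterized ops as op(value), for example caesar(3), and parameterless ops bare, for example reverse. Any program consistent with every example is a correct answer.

take(3) | caesar(6) | reverse

Check, running the answer program on each example:
  "mphvgz" -> "mph" -> "svn" -> "nvs"
  "wkdredav" -> "wkd" -> "cqj" -> "jqc"
  "wgjfdaj" -> "wgj" -> "cmp" -> "pmc"
  "aqs" -> "aqs" -> "gwy" -> "ywg"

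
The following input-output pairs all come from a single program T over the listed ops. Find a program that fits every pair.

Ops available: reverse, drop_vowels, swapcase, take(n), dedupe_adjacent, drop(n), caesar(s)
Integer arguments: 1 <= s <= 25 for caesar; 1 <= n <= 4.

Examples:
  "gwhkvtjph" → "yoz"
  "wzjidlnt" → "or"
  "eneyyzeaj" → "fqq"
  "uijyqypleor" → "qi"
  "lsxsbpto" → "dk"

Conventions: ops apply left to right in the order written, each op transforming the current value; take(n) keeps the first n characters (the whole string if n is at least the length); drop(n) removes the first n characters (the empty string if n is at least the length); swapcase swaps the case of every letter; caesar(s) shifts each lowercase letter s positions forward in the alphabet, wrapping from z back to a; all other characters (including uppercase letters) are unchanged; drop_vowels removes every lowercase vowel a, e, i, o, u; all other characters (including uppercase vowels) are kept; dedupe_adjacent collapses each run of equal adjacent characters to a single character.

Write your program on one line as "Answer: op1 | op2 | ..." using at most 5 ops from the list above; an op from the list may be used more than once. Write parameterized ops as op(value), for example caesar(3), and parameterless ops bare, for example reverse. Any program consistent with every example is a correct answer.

drop_vowels | take(3) | caesar(11) | drop_vowels | caesar(7)

Check, running the answer program on each example:
  "gwhkvtjph" -> "gwhkvtjph" -> "gwh" -> "rhs" -> "rhs" -> "yoz"
  "wzjidlnt" -> "wzjdlnt" -> "wzj" -> "hku" -> "hk" -> "or"
  "eneyyzeaj" -> "nyyzj" -> "nyy" -> "yjj" -> "yjj" -> "fqq"
  "uijyqypleor" -> "jyqyplr" -> "jyq" -> "ujb" -> "jb" -> "qi"
  "lsxsbpto" -> "lsxsbpt" -> "lsx" -> "wdi" -> "wd" -> "dk"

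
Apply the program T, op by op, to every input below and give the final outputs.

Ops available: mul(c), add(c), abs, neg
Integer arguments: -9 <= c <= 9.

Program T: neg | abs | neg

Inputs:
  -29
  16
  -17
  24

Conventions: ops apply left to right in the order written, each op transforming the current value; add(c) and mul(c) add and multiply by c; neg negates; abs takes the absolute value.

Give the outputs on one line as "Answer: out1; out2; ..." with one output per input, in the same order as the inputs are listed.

Execution, op by op:
  -29 -> 29 -> 29 -> -29
  16 -> -16 -> 16 -> -16
  -17 -> 17 -> 17 -> -17
  24 -> -24 -> 24 -> -24

-29; -16; -17; -24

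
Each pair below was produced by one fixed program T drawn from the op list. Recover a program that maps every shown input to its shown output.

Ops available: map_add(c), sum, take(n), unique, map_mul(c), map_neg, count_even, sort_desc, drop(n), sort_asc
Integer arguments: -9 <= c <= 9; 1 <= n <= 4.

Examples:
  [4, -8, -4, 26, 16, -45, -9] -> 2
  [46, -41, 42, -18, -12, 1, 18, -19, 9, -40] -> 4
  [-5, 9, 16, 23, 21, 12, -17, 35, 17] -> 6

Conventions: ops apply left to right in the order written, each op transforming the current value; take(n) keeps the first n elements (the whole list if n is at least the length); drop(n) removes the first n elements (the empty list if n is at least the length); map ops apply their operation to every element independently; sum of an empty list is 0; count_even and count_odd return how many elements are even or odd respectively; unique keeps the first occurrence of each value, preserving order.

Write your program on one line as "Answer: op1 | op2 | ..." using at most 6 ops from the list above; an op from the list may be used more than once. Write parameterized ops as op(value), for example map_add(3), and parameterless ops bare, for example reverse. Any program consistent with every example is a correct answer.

map_add(-1) | map_add(-8) | map_neg | drop(1) | sort_desc | count_even

Check, running the answer program on each example:
  [4, -8, -4, 26, 16, -45, -9] -> [3, -9, -5, 25, 15, -46, -10] -> [-5, -17, -13, 17, 7, -54, -18] -> [5, 17, 13, -17, -7, 54, 18] -> [17, 13, -17, -7, 54, 18] -> [54, 18, 17, 13, -7, -17] -> 2
  [46, -41, 42, -18, -12, 1, 18, -19, 9, -40] -> [45, -42, 41, -19, -13, 0, 17, -20, 8, -41] -> [37, -50, 33, -27, -21, -8, 9, -28, 0, -49] -> [-37, 50, -33, 27, 21, 8, -9, 28, 0, 49] -> [50, -33, 27, 21, 8, -9, 28, 0, 49] -> [50, 49, 28, 27, 21, 8, 0, -9, -33] -> 4
  [-5, 9, 16, 23, 21, 12, -17, 35, 17] -> [-6, 8, 15, 22, 20, 11, -18, 34, 16] -> [-14, 0, 7, 14, 12, 3, -26, 26, 8] -> [14, 0, -7, -14, -12, -3, 26, -26, -8] -> [0, -7, -14, -12, -3, 26, -26, -8] -> [26, 0, -3, -7, -8, -12, -14, -26] -> 6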